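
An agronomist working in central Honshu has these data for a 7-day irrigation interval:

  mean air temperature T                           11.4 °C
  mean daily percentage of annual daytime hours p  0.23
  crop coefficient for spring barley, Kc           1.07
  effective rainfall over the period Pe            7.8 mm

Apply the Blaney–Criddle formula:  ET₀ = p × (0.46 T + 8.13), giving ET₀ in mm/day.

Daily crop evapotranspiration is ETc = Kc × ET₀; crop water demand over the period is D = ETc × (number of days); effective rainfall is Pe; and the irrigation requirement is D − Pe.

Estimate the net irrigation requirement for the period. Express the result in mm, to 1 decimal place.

15.2 mm

ET₀ = 0.23 × (0.46 × 11.4 + 8.13) = 0.23 × 13.374 = 3.0760 mm/d
ETc = Kc × ET₀ = 1.07 × 3.0760 = 3.2913 mm/d
Crop demand D = ETc × 7 d = 3.2913 × 7 = 23.039 mm
D − Pe = 23.039 − 7.8 = 15.239 mm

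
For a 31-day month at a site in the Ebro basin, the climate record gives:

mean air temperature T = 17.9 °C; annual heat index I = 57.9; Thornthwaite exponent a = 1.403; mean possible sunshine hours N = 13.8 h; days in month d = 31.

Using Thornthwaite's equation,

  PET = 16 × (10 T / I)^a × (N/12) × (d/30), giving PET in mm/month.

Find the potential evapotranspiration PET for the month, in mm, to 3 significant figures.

10T/I = 10 × 17.9 / 57.9 = 3.0915
(10T/I)^a = 3.0915^1.403 = 4.8720
Uncorrected PET = 16 × 4.8720 = 77.952 mm
Correction = (N/12)(d/30) = (13.8/12)(31/30) = 1.1883
PET = 77.952 × 1.1883 = 92.630 mm/month

92.6 mm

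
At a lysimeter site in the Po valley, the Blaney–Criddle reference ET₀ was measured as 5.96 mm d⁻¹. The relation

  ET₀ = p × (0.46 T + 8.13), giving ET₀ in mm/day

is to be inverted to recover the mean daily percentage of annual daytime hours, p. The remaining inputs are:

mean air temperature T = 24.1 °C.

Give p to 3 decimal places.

0.310

p = ET₀ / (0.46 T + 8.13) = 5.96 / (0.46 × 24.1 + 8.13) = 5.96 / 19.216 = 0.3102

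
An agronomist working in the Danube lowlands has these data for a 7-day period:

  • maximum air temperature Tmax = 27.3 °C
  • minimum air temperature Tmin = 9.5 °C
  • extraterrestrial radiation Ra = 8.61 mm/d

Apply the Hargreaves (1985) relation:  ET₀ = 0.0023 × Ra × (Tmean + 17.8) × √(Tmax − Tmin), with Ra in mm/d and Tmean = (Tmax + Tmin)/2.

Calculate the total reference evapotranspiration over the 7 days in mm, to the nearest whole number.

Tmean = (27.3 + 9.5)/2 = 18.40 °C
ET₀ = 0.0023 × 8.61 × (18.40 + 17.8) × √17.8 = 0.0023 × 8.61 × 36.20 × 4.2190 = 3.0245 mm/d
Over 7 days: 3.0245 × 7 = 21.172 mm

21 mm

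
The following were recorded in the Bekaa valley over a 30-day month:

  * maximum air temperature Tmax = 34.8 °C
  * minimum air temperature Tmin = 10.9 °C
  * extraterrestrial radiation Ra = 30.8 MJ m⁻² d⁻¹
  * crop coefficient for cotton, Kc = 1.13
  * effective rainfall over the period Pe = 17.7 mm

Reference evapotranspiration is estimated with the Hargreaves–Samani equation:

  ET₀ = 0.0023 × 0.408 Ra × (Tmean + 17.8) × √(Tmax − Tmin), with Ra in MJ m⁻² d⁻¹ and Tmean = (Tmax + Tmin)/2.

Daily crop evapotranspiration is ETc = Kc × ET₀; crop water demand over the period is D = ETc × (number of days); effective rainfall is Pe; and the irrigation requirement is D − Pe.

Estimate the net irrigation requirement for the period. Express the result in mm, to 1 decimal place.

Tmean = (34.8 + 10.9)/2 = 22.85 °C
0.408 Ra = 0.408 × 30.8 = 12.5664 mm/d equivalent
ET₀ = 0.0023 × 12.5664 × (22.85 + 17.8) × √23.9 = 0.0023 × 12.5664 × 40.65 × 4.8888 = 5.7438 mm/d
ETc = Kc × ET₀ = 1.13 × 5.7438 = 6.4905 mm/d
Crop demand D = ETc × 30 d = 6.4905 × 30 = 194.715 mm
D − Pe = 194.715 − 17.7 = 177.015 mm

177.0 mm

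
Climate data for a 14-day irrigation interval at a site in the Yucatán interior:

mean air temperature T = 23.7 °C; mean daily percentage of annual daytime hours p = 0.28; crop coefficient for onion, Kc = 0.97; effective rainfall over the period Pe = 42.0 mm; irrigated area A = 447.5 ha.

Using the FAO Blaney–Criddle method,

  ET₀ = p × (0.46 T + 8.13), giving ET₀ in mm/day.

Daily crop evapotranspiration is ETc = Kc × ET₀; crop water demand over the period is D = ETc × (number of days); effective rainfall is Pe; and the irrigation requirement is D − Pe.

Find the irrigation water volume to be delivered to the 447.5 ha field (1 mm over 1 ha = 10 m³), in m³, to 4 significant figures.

135900 m³

ET₀ = 0.28 × (0.46 × 23.7 + 8.13) = 0.28 × 19.032 = 5.3290 mm/d
ETc = Kc × ET₀ = 0.97 × 5.3290 = 5.1691 mm/d
Crop demand D = ETc × 14 d = 5.1691 × 14 = 72.367 mm
D − Pe = 72.367 − 42.0 = 30.367 mm
Volume = 30.367 mm × 447.5 ha × 10 = 135892.3 m³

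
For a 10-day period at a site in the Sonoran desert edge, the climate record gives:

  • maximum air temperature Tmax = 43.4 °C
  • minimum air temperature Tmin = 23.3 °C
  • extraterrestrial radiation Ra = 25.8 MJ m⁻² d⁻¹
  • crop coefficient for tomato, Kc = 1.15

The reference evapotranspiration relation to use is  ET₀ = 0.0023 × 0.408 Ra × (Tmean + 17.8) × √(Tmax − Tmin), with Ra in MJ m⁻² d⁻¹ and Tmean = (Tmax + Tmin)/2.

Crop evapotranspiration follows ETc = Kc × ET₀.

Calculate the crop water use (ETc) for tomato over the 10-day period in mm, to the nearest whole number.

64 mm

Tmean = (43.4 + 23.3)/2 = 33.35 °C
0.408 Ra = 0.408 × 25.8 = 10.5264 mm/d equivalent
ET₀ = 0.0023 × 10.5264 × (33.35 + 17.8) × √20.1 = 0.0023 × 10.5264 × 51.15 × 4.4833 = 5.5520 mm/d
ETc = Kc × ET₀ = 1.15 × 5.5520 = 6.3848 mm/d
Over 10 days: 6.3848 × 10 = 63.848 mm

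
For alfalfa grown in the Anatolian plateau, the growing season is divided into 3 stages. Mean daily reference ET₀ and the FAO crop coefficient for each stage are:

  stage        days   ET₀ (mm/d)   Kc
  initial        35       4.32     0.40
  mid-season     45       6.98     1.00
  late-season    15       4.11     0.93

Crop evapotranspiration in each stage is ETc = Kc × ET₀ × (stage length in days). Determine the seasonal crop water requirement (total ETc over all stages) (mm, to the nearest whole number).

initial: 0.40 × 4.32 × 35 = 60.48 mm
mid-season: 1.00 × 6.98 × 45 = 314.10 mm
late-season: 0.93 × 4.11 × 15 = 57.33 mm
Seasonal total = 431.91 mm

432 mm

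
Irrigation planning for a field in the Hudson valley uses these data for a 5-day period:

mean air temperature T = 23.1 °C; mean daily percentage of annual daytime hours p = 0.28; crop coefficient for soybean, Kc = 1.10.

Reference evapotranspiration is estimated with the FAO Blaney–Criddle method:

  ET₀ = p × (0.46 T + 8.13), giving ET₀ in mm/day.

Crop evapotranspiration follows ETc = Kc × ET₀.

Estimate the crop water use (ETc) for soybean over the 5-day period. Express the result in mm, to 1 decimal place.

28.9 mm

ET₀ = 0.28 × (0.46 × 23.1 + 8.13) = 0.28 × 18.756 = 5.2517 mm/d
ETc = Kc × ET₀ = 1.10 × 5.2517 = 5.7769 mm/d
Over 5 days: 5.7769 × 5 = 28.885 mm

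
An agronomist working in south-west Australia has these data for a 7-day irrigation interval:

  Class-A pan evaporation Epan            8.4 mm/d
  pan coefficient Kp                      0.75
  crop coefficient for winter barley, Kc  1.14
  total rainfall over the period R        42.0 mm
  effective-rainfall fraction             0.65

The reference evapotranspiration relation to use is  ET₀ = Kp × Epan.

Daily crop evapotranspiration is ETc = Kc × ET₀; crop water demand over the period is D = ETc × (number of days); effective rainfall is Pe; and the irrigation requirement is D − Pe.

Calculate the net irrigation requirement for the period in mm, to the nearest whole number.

23 mm

ET₀ = 0.75 × 8.4 = 6.3000 mm/d
ETc = Kc × ET₀ = 1.14 × 6.3000 = 7.1820 mm/d
Crop demand D = ETc × 7 d = 7.1820 × 7 = 50.274 mm
Pe = 0.65 × 42.0 = 27.300 mm
D − Pe = 50.274 − 27.300 = 22.974 mm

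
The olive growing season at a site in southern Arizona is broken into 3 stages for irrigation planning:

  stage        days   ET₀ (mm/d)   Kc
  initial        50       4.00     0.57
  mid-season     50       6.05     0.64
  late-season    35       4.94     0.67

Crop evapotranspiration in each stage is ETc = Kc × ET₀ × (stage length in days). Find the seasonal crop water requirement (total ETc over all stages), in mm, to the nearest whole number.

423 mm

initial: 0.57 × 4.00 × 50 = 114.00 mm
mid-season: 0.64 × 6.05 × 50 = 193.60 mm
late-season: 0.67 × 4.94 × 35 = 115.84 mm
Seasonal total = 423.44 mm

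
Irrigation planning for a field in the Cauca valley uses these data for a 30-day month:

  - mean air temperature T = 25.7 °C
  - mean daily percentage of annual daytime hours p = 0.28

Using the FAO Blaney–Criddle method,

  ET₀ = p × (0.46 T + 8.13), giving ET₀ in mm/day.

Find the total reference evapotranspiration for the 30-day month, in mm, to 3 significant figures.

ET₀ = 0.28 × (0.46 × 25.7 + 8.13) = 0.28 × 19.952 = 5.5866 mm/d
Monthly total = 5.5866 × 30 = 167.598 mm

168 mm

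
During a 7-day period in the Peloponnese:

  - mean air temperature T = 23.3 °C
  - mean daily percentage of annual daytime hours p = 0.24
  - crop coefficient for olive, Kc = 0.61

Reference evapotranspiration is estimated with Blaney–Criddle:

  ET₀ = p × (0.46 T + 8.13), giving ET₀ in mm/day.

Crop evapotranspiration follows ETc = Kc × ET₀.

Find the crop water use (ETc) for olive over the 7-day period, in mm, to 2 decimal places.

19.32 mm

ET₀ = 0.24 × (0.46 × 23.3 + 8.13) = 0.24 × 18.848 = 4.5235 mm/d
ETc = Kc × ET₀ = 0.61 × 4.5235 = 2.7593 mm/d
Over 7 days: 2.7593 × 7 = 19.315 mm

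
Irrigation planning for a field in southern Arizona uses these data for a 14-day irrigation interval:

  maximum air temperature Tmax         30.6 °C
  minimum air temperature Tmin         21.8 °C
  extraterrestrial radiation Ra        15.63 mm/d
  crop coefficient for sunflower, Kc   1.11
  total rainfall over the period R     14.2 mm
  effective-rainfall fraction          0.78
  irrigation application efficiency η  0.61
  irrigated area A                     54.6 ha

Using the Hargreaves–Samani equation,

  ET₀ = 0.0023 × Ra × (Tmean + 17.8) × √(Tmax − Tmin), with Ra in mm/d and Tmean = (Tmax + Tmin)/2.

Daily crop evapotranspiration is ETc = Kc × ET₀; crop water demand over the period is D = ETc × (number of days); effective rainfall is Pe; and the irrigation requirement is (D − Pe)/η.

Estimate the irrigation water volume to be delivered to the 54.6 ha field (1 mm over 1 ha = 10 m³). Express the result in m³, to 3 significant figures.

Tmean = (30.6 + 21.8)/2 = 26.20 °C
ET₀ = 0.0023 × 15.63 × (26.20 + 17.8) × √8.8 = 0.0023 × 15.63 × 44.00 × 2.9665 = 4.6923 mm/d
ETc = Kc × ET₀ = 1.11 × 4.6923 = 5.2085 mm/d
Crop demand D = ETc × 14 d = 5.2085 × 14 = 72.919 mm
Pe = 0.78 × 14.2 = 11.076 mm
D − Pe = 72.919 − 11.076 = 61.843 mm
Gross irrigation = 61.843 / 0.61 = 101.382 mm
Volume = 101.382 mm × 54.6 ha × 10 = 55354.6 m³

55400 m³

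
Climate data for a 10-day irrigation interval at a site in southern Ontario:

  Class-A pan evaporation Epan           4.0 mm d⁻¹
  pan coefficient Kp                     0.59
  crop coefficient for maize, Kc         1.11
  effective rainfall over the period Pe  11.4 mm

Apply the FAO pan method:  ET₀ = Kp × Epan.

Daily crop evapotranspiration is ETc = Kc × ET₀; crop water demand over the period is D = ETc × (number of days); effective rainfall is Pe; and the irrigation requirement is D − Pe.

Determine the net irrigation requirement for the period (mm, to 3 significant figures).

ET₀ = 0.59 × 4.0 = 2.3600 mm/d
ETc = Kc × ET₀ = 1.11 × 2.3600 = 2.6196 mm/d
Crop demand D = ETc × 10 d = 2.6196 × 10 = 26.196 mm
D − Pe = 26.196 − 11.4 = 14.796 mm

14.8 mm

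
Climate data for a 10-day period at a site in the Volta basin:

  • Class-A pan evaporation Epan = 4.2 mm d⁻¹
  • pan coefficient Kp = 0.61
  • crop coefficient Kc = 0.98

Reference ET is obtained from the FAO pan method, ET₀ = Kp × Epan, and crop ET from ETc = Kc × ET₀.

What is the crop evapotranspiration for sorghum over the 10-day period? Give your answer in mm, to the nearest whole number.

25 mm

ET₀ = 0.61 × 4.2 = 2.5620 mm/d
ETc = Kc × ET₀ = 0.98 × 2.5620 = 2.5108 mm/d
Over 10 days: 2.5108 × 10 = 25.108 mm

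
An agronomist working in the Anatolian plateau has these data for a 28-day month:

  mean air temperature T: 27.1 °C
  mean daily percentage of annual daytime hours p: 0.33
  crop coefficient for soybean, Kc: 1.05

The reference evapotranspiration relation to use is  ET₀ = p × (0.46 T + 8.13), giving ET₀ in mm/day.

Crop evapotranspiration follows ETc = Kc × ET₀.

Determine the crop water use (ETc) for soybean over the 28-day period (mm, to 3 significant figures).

ET₀ = 0.33 × (0.46 × 27.1 + 8.13) = 0.33 × 20.596 = 6.7967 mm/d
ETc = Kc × ET₀ = 1.05 × 6.7967 = 7.1365 mm/d
Over 28 days: 7.1365 × 28 = 199.822 mm

200 mm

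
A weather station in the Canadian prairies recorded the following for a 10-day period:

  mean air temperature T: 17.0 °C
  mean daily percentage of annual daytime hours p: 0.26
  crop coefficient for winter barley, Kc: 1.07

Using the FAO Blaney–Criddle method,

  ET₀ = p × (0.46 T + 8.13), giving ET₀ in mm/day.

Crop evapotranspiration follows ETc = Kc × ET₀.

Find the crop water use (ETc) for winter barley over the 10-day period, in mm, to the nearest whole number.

44 mm

ET₀ = 0.26 × (0.46 × 17.0 + 8.13) = 0.26 × 15.950 = 4.1470 mm/d
ETc = Kc × ET₀ = 1.07 × 4.1470 = 4.4373 mm/d
Over 10 days: 4.4373 × 10 = 44.373 mm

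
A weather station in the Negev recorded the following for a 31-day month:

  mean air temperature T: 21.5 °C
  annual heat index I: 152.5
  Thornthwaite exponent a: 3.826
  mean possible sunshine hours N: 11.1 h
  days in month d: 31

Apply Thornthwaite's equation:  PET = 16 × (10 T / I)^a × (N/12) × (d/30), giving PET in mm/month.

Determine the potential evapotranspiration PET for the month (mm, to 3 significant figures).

10T/I = 10 × 21.5 / 152.5 = 1.4098
(10T/I)^a = 1.4098^3.826 = 3.7211
Uncorrected PET = 16 × 3.7211 = 59.538 mm
Correction = (N/12)(d/30) = (11.1/12)(31/30) = 0.9558
PET = 59.538 × 0.9558 = 56.906 mm/month

56.9 mm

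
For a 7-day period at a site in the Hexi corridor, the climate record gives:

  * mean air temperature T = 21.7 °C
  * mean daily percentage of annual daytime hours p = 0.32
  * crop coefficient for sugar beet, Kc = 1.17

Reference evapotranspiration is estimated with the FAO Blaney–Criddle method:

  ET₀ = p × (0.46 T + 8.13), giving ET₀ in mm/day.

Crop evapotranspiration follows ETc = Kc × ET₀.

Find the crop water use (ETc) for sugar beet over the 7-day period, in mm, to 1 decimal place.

47.5 mm

ET₀ = 0.32 × (0.46 × 21.7 + 8.13) = 0.32 × 18.112 = 5.7958 mm/d
ETc = Kc × ET₀ = 1.17 × 5.7958 = 6.7811 mm/d
Over 7 days: 6.7811 × 7 = 47.468 mm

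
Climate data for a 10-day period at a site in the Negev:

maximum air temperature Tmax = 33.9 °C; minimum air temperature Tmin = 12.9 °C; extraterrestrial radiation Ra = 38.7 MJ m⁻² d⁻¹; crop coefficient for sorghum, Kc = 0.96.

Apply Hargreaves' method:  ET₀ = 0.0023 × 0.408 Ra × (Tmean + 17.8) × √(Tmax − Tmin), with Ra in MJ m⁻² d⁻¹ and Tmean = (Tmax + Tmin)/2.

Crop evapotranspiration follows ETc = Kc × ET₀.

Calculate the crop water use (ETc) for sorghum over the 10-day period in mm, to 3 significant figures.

Tmean = (33.9 + 12.9)/2 = 23.40 °C
0.408 Ra = 0.408 × 38.7 = 15.7896 mm/d equivalent
ET₀ = 0.0023 × 15.7896 × (23.40 + 17.8) × √21.0 = 0.0023 × 15.7896 × 41.20 × 4.5826 = 6.8566 mm/d
ETc = Kc × ET₀ = 0.96 × 6.8566 = 6.5823 mm/d
Over 10 days: 6.5823 × 10 = 65.823 mm

65.8 mm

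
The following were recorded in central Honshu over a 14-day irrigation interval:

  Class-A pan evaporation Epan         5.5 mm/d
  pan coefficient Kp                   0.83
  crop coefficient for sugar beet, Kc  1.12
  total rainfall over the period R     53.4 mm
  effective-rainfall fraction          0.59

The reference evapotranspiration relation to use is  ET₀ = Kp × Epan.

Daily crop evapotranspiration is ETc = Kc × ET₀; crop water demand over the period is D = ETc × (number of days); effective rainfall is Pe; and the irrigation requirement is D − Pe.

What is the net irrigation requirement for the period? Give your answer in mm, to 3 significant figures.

ET₀ = 0.83 × 5.5 = 4.5650 mm/d
ETc = Kc × ET₀ = 1.12 × 4.5650 = 5.1128 mm/d
Crop demand D = ETc × 14 d = 5.1128 × 14 = 71.579 mm
Pe = 0.59 × 53.4 = 31.506 mm
D − Pe = 71.579 − 31.506 = 40.073 mm

40.1 mm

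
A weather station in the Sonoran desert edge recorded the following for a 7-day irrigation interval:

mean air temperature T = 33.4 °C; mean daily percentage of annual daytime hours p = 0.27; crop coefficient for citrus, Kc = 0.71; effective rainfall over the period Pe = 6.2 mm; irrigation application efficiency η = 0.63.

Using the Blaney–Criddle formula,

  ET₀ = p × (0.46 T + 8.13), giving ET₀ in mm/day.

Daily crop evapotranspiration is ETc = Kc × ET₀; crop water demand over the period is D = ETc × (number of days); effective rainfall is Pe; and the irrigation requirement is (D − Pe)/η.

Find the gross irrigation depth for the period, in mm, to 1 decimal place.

ET₀ = 0.27 × (0.46 × 33.4 + 8.13) = 0.27 × 23.494 = 6.3434 mm/d
ETc = Kc × ET₀ = 0.71 × 6.3434 = 4.5038 mm/d
Crop demand D = ETc × 7 d = 4.5038 × 7 = 31.527 mm
D − Pe = 31.527 − 6.2 = 25.327 mm
Gross irrigation = 25.327 / 0.63 = 40.202 mm

40.2 mm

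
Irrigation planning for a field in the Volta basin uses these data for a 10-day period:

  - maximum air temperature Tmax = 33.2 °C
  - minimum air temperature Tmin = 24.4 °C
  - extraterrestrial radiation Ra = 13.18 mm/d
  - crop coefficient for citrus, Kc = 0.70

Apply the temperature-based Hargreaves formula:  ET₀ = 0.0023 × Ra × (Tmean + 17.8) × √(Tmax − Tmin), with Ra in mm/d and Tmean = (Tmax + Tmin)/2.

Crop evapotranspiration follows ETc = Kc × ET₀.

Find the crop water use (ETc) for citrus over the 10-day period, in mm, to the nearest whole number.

29 mm

Tmean = (33.2 + 24.4)/2 = 28.80 °C
ET₀ = 0.0023 × 13.18 × (28.80 + 17.8) × √8.8 = 0.0023 × 13.18 × 46.60 × 2.9665 = 4.1906 mm/d
ETc = Kc × ET₀ = 0.70 × 4.1906 = 2.9334 mm/d
Over 10 days: 2.9334 × 10 = 29.334 mm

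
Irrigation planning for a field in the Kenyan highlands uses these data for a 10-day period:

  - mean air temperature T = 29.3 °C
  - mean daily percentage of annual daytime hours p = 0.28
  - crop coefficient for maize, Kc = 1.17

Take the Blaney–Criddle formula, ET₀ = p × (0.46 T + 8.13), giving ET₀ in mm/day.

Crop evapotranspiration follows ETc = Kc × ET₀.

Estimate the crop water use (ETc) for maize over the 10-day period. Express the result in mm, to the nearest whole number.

ET₀ = 0.28 × (0.46 × 29.3 + 8.13) = 0.28 × 21.608 = 6.0502 mm/d
ETc = Kc × ET₀ = 1.17 × 6.0502 = 7.0787 mm/d
Over 10 days: 7.0787 × 10 = 70.787 mm

71 mm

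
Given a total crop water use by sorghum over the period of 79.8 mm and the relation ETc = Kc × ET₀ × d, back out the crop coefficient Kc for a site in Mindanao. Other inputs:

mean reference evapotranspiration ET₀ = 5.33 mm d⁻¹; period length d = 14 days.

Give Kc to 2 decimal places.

1.07

ETc = Kc × ET₀ × d  ⇒  Kc = ETc / (ET₀ × d)
Kc = 79.8 / (5.33 × 14) = 79.8 / 74.62 = 1.0694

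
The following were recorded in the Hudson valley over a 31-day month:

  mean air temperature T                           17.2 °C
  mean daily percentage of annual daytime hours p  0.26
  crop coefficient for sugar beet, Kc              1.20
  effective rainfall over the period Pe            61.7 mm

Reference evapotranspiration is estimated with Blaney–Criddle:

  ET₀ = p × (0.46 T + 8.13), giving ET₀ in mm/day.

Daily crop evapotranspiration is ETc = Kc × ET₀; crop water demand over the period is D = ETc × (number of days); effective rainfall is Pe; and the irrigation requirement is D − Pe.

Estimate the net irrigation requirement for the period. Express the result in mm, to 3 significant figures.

ET₀ = 0.26 × (0.46 × 17.2 + 8.13) = 0.26 × 16.042 = 4.1709 mm/d
ETc = Kc × ET₀ = 1.20 × 4.1709 = 5.0051 mm/d
Crop demand D = ETc × 31 d = 5.0051 × 31 = 155.158 mm
D − Pe = 155.158 − 61.7 = 93.458 mm

93.5 mm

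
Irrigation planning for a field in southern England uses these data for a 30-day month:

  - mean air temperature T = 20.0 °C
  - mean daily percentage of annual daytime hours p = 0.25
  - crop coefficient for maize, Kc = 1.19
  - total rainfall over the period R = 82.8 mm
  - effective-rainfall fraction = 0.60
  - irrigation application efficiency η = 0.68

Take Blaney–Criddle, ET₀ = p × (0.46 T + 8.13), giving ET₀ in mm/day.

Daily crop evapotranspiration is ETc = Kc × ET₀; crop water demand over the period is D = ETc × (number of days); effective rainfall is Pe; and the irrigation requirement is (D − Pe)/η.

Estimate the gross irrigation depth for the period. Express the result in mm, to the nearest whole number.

154 mm

ET₀ = 0.25 × (0.46 × 20.0 + 8.13) = 0.25 × 17.330 = 4.3325 mm/d
ETc = Kc × ET₀ = 1.19 × 4.3325 = 5.1557 mm/d
Crop demand D = ETc × 30 d = 5.1557 × 30 = 154.671 mm
Pe = 0.60 × 82.8 = 49.680 mm
D − Pe = 154.671 − 49.680 = 104.991 mm
Gross irrigation = 104.991 / 0.68 = 154.399 mm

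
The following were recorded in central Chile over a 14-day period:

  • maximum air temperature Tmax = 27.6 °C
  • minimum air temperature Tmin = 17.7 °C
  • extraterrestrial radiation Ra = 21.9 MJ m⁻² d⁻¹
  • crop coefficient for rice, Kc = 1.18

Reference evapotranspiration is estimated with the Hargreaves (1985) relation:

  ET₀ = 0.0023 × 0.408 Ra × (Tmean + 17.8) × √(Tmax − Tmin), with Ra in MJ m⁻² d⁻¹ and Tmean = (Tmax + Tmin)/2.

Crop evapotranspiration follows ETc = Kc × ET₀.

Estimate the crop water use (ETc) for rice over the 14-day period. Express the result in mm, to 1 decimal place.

Tmean = (27.6 + 17.7)/2 = 22.65 °C
0.408 Ra = 0.408 × 21.9 = 8.9352 mm/d equivalent
ET₀ = 0.0023 × 8.9352 × (22.65 + 17.8) × √9.9 = 0.0023 × 8.9352 × 40.45 × 3.1464 = 2.6156 mm/d
ETc = Kc × ET₀ = 1.18 × 2.6156 = 3.0864 mm/d
Over 14 days: 3.0864 × 14 = 43.210 mm

43.2 mm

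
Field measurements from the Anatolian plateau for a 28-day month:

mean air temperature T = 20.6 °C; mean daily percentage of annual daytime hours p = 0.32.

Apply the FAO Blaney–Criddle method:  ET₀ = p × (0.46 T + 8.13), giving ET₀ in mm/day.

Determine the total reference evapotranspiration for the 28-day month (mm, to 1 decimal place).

ET₀ = 0.32 × (0.46 × 20.6 + 8.13) = 0.32 × 17.606 = 5.6339 mm/d
Monthly total = 5.6339 × 28 = 157.749 mm

157.7 mm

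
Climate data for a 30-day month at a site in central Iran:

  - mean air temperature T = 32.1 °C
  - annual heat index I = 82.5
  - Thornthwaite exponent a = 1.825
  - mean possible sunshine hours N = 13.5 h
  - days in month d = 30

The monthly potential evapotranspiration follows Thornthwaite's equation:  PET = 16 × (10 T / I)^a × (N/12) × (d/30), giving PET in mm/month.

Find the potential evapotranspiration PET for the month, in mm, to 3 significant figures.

10T/I = 10 × 32.1 / 82.5 = 3.8909
(10T/I)^a = 3.8909^1.825 = 11.9355
Uncorrected PET = 16 × 11.9355 = 190.968 mm
Correction = (N/12)(d/30) = (13.5/12)(30/30) = 1.1250
PET = 190.968 × 1.1250 = 214.839 mm/month

215 mm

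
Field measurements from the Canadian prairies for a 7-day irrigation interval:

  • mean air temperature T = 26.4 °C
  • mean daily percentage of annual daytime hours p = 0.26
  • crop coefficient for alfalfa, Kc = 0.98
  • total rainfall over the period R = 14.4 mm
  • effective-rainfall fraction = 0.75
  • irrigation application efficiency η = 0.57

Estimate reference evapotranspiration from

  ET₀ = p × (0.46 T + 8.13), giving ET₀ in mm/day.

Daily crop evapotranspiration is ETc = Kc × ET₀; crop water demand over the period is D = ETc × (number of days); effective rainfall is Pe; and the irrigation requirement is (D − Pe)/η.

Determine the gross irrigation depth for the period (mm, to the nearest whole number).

ET₀ = 0.26 × (0.46 × 26.4 + 8.13) = 0.26 × 20.274 = 5.2712 mm/d
ETc = Kc × ET₀ = 0.98 × 5.2712 = 5.1658 mm/d
Crop demand D = ETc × 7 d = 5.1658 × 7 = 36.161 mm
Pe = 0.75 × 14.4 = 10.800 mm
D − Pe = 36.161 − 10.800 = 25.361 mm
Gross irrigation = 25.361 / 0.57 = 44.493 mm

44 mm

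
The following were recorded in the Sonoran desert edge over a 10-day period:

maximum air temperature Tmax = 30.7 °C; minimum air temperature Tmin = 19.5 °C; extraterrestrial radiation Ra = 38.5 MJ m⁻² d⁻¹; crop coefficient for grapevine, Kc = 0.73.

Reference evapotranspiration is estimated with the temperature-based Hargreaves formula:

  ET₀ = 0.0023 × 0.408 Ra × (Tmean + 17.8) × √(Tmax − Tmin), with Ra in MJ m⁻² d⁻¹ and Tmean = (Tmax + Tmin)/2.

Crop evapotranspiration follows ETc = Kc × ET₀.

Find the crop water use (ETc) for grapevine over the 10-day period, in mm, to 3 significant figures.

Tmean = (30.7 + 19.5)/2 = 25.10 °C
0.408 Ra = 0.408 × 38.5 = 15.7080 mm/d equivalent
ET₀ = 0.0023 × 15.7080 × (25.10 + 17.8) × √11.2 = 0.0023 × 15.7080 × 42.90 × 3.3466 = 5.1869 mm/d
ETc = Kc × ET₀ = 0.73 × 5.1869 = 3.7864 mm/d
Over 10 days: 3.7864 × 10 = 37.864 mm

37.9 mm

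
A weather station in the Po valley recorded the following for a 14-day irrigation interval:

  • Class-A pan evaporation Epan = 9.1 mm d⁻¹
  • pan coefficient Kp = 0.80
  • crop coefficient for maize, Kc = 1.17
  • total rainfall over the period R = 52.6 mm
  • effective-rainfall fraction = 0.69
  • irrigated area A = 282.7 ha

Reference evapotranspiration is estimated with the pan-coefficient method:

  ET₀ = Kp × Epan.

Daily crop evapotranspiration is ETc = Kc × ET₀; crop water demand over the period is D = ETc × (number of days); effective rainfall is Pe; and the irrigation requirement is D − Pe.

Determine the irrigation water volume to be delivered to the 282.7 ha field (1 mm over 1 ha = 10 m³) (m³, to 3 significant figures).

235000 m³

ET₀ = 0.80 × 9.1 = 7.2800 mm/d
ETc = Kc × ET₀ = 1.17 × 7.2800 = 8.5176 mm/d
Crop demand D = ETc × 14 d = 8.5176 × 14 = 119.246 mm
Pe = 0.69 × 52.6 = 36.294 mm
D − Pe = 119.246 − 36.294 = 82.952 mm
Volume = 82.952 mm × 282.7 ha × 10 = 234505.3 m³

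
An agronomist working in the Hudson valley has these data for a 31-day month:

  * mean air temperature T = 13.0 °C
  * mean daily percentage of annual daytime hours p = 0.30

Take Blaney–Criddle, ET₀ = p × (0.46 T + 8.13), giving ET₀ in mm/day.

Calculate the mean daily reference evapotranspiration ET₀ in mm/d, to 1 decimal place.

ET₀ = 0.30 × (0.46 × 13.0 + 8.13) = 0.30 × 14.110 = 4.2330 mm/d

4.2 mm/d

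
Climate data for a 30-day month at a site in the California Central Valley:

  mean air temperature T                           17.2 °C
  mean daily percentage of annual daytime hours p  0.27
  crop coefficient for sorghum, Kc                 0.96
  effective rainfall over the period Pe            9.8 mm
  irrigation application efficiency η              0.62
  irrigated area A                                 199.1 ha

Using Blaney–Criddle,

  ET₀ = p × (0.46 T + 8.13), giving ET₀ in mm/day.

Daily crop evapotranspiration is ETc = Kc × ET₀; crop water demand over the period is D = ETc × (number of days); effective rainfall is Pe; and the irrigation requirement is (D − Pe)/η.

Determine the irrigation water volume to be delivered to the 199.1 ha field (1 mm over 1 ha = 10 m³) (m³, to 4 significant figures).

369100 m³

ET₀ = 0.27 × (0.46 × 17.2 + 8.13) = 0.27 × 16.042 = 4.3313 mm/d
ETc = Kc × ET₀ = 0.96 × 4.3313 = 4.1580 mm/d
Crop demand D = ETc × 30 d = 4.1580 × 30 = 124.740 mm
D − Pe = 124.740 − 9.8 = 114.940 mm
Gross irrigation = 114.940 / 0.62 = 185.387 mm
Volume = 185.387 mm × 199.1 ha × 10 = 369105.5 m³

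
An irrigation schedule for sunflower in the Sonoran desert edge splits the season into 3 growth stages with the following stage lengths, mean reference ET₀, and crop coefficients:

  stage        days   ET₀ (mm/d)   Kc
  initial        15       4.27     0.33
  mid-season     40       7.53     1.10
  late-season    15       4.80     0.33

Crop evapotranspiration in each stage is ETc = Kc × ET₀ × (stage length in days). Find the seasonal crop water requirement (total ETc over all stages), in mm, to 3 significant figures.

376 mm

initial: 0.33 × 4.27 × 15 = 21.14 mm
mid-season: 1.10 × 7.53 × 40 = 331.32 mm
late-season: 0.33 × 4.80 × 15 = 23.76 mm
Seasonal total = 376.22 mm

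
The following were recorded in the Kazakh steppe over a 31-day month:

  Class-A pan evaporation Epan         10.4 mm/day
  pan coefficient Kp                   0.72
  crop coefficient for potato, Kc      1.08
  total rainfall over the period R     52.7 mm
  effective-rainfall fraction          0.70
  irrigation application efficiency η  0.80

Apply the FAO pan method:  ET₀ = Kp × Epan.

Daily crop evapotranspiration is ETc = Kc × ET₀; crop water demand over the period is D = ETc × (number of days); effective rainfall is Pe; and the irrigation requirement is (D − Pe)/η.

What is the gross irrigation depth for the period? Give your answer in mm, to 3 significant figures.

ET₀ = 0.72 × 10.4 = 7.4880 mm/d
ETc = Kc × ET₀ = 1.08 × 7.4880 = 8.0870 mm/d
Crop demand D = ETc × 31 d = 8.0870 × 31 = 250.697 mm
Pe = 0.70 × 52.7 = 36.890 mm
D − Pe = 250.697 − 36.890 = 213.807 mm
Gross irrigation = 213.807 / 0.80 = 267.259 mm

267 mm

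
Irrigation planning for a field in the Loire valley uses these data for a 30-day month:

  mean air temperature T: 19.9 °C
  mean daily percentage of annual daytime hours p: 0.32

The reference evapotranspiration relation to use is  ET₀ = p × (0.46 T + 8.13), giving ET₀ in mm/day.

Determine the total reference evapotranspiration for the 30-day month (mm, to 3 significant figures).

166 mm

ET₀ = 0.32 × (0.46 × 19.9 + 8.13) = 0.32 × 17.284 = 5.5309 mm/d
Monthly total = 5.5309 × 30 = 165.927 mm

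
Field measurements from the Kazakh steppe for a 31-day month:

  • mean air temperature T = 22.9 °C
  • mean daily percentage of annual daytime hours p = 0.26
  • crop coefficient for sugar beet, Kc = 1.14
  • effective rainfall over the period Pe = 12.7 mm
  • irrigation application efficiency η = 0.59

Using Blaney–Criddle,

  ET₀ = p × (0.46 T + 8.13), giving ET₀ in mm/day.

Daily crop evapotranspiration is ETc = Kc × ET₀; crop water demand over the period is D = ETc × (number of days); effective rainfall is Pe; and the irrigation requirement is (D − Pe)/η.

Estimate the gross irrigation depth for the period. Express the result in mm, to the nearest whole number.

ET₀ = 0.26 × (0.46 × 22.9 + 8.13) = 0.26 × 18.664 = 4.8526 mm/d
ETc = Kc × ET₀ = 1.14 × 4.8526 = 5.5320 mm/d
Crop demand D = ETc × 31 d = 5.5320 × 31 = 171.492 mm
D − Pe = 171.492 − 12.7 = 158.792 mm
Gross irrigation = 158.792 / 0.59 = 269.139 mm

269 mm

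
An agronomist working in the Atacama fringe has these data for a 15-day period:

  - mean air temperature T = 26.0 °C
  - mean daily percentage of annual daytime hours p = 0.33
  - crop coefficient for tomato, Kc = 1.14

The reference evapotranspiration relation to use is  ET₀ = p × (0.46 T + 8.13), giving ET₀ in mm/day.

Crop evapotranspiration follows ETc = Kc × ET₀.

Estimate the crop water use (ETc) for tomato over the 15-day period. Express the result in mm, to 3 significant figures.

ET₀ = 0.33 × (0.46 × 26.0 + 8.13) = 0.33 × 20.090 = 6.6297 mm/d
ETc = Kc × ET₀ = 1.14 × 6.6297 = 7.5579 mm/d
Over 15 days: 7.5579 × 15 = 113.369 mm

113 mm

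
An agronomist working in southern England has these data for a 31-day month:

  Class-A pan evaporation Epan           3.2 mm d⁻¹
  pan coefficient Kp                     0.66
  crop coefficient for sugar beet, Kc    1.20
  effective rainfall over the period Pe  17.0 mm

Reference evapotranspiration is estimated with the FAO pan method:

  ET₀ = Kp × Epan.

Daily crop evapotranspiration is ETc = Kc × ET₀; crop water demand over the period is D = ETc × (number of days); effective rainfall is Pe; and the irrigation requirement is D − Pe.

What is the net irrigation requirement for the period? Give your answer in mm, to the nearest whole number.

62 mm

ET₀ = 0.66 × 3.2 = 2.1120 mm/d
ETc = Kc × ET₀ = 1.20 × 2.1120 = 2.5344 mm/d
Crop demand D = ETc × 31 d = 2.5344 × 31 = 78.566 mm
D − Pe = 78.566 − 17.0 = 61.566 mm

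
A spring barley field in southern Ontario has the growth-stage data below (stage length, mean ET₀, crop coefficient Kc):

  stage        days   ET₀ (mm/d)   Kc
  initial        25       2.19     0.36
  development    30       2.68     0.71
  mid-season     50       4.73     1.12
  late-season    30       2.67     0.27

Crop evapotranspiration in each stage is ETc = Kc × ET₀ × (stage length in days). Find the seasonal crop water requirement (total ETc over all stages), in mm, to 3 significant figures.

initial: 0.36 × 2.19 × 25 = 19.71 mm
development: 0.71 × 2.68 × 30 = 57.08 mm
mid-season: 1.12 × 4.73 × 50 = 264.88 mm
late-season: 0.27 × 2.67 × 30 = 21.63 mm
Seasonal total = 363.30 mm

363 mm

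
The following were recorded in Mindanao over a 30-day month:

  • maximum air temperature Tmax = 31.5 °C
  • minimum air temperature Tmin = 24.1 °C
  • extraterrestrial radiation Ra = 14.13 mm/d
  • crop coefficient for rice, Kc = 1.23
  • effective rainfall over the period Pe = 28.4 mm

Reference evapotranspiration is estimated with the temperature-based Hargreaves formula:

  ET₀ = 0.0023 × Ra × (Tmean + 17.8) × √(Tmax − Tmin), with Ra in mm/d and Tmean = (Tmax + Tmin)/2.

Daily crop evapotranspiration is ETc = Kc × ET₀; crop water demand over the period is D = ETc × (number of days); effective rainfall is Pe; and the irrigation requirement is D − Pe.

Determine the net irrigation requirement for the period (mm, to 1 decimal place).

Tmean = (31.5 + 24.1)/2 = 27.80 °C
ET₀ = 0.0023 × 14.13 × (27.80 + 17.8) × √7.4 = 0.0023 × 14.13 × 45.60 × 2.7203 = 4.0314 mm/d
ETc = Kc × ET₀ = 1.23 × 4.0314 = 4.9586 mm/d
Crop demand D = ETc × 30 d = 4.9586 × 30 = 148.758 mm
D − Pe = 148.758 − 28.4 = 120.358 mm

120.4 mm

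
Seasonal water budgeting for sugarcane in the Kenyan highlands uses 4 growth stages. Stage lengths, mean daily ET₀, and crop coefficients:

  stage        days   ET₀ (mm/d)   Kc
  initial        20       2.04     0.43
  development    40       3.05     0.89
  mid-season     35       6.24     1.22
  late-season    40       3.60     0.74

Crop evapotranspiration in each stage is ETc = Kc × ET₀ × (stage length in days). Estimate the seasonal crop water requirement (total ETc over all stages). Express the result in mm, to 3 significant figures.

initial: 0.43 × 2.04 × 20 = 17.54 mm
development: 0.89 × 3.05 × 40 = 108.58 mm
mid-season: 1.22 × 6.24 × 35 = 266.45 mm
late-season: 0.74 × 3.60 × 40 = 106.56 mm
Seasonal total = 499.13 mm

499 mm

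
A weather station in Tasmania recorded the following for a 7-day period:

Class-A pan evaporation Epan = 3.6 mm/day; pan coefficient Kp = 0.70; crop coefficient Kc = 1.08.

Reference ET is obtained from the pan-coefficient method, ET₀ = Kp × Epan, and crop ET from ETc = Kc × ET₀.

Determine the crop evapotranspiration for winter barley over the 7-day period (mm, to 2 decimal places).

19.05 mm

ET₀ = 0.70 × 3.6 = 2.5200 mm/d
ETc = Kc × ET₀ = 1.08 × 2.5200 = 2.7216 mm/d
Over 7 days: 2.7216 × 7 = 19.051 mm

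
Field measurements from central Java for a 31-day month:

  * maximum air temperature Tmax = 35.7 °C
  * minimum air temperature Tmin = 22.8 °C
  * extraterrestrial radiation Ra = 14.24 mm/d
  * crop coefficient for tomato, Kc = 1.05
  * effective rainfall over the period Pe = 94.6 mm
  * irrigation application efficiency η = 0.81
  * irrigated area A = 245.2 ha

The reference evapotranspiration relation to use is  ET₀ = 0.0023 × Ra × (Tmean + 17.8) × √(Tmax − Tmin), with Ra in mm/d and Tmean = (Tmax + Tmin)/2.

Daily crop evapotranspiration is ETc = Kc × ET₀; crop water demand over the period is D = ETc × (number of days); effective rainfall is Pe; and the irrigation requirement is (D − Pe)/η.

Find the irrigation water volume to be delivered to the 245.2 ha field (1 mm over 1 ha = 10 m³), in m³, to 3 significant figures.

Tmean = (35.7 + 22.8)/2 = 29.25 °C
ET₀ = 0.0023 × 14.24 × (29.25 + 17.8) × √12.9 = 0.0023 × 14.24 × 47.05 × 3.5917 = 5.5347 mm/d
ETc = Kc × ET₀ = 1.05 × 5.5347 = 5.8114 mm/d
Crop demand D = ETc × 31 d = 5.8114 × 31 = 180.153 mm
D − Pe = 180.153 − 94.6 = 85.553 mm
Gross irrigation = 85.553 / 0.81 = 105.621 mm
Volume = 105.621 mm × 245.2 ha × 10 = 258982.7 m³

259000 m³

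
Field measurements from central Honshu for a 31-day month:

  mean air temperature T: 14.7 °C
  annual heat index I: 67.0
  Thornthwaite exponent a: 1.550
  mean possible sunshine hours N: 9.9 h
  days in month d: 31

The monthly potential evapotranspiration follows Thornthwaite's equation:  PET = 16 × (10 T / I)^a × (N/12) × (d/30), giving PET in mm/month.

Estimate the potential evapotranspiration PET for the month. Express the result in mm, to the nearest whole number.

46 mm

10T/I = 10 × 14.7 / 67.0 = 2.1940
(10T/I)^a = 2.1940^1.550 = 3.3800
Uncorrected PET = 16 × 3.3800 = 54.080 mm
Correction = (N/12)(d/30) = (9.9/12)(31/30) = 0.8525
PET = 54.080 × 0.8525 = 46.103 mm/month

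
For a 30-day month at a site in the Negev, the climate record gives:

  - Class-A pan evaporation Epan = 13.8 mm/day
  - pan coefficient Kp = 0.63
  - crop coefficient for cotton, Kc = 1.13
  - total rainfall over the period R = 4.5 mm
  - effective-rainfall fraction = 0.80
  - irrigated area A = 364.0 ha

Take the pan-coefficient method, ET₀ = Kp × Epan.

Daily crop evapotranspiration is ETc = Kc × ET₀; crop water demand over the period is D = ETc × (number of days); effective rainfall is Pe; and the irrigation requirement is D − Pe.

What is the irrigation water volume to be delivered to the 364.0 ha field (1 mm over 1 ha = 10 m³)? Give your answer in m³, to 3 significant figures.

ET₀ = 0.63 × 13.8 = 8.6940 mm/d
ETc = Kc × ET₀ = 1.13 × 8.6940 = 9.8242 mm/d
Crop demand D = ETc × 30 d = 9.8242 × 30 = 294.726 mm
Pe = 0.80 × 4.5 = 3.600 mm
D − Pe = 294.726 − 3.600 = 291.126 mm
Volume = 291.126 mm × 364.0 ha × 10 = 1059698.6 m³

1060000 m³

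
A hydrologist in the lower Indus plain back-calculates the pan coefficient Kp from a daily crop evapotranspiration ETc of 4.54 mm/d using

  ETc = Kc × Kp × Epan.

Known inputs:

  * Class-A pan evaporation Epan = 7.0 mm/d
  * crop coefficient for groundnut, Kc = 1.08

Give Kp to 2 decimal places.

0.60

ETc = Kc × Kp × Epan  ⇒  Kp = ETc / (Kc × Epan)
Kp = 4.54 / (1.08 × 7.0) = 4.54 / 7.560 = 0.6005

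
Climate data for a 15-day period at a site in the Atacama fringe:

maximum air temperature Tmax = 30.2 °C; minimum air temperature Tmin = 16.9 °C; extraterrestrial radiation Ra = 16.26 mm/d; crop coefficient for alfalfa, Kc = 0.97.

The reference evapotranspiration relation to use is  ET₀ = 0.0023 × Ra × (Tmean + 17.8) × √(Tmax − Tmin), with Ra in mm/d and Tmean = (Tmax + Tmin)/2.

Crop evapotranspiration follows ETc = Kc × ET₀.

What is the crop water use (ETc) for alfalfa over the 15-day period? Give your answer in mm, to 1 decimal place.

Tmean = (30.2 + 16.9)/2 = 23.55 °C
ET₀ = 0.0023 × 16.26 × (23.55 + 17.8) × √13.3 = 0.0023 × 16.26 × 41.35 × 3.6469 = 5.6396 mm/d
ETc = Kc × ET₀ = 0.97 × 5.6396 = 5.4704 mm/d
Over 15 days: 5.4704 × 15 = 82.056 mm

82.1 mm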